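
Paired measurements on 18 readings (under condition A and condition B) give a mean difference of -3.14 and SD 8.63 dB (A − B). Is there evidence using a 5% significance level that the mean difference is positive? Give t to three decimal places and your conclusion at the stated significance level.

t = -1.544; fail to reject H0

H0: μ_d = 0; H1: μ_d > 0 (paired t-test on the differences, right-tailed).
t = d̄/(s_d/√n) = -3.14/(8.63/√18) = -1.544
df = n − 1 = 17
p-value = P(T ≥ -1.544) ≈ 0.9295
Since p ≈ 0.9295 > α = 0.05, fail to reject H0; the data do not provide sufficient evidence against H0.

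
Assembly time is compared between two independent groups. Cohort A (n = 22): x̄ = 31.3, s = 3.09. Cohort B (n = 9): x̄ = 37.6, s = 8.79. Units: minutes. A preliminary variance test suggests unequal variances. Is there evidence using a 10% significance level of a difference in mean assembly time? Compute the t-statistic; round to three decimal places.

Let group 1 = cohort A, group 2 = cohort B. H0: μ_1 = μ_2; H1: μ_1 ≠ μ_2 (Welch's two-sample t-test, two-sided).
t = (x̄_1 − x̄_2)/√(s_1²/n_1 + s_2²/n_2) = (31.3 − 37.6)/√(3.09²/22 + 8.79²/9) = -2.098
Welch–Satterthwaite df ≈ 8.82
Two-sided p-value ≈ 0.066
Since p ≈ 0.066 < α = 0.1, reject H0; the evidence is statistically significant.

-2.098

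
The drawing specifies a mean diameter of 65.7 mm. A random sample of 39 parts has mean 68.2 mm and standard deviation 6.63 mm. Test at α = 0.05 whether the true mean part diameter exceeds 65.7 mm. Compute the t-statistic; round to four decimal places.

H0: μ = 65.7; H1: μ > 65.7 (one-sample t-test, right-tailed).
t = (x̄ − μ₀)/(s/√n) = (68.2 − 65.7)/(6.63/√39) = 2.3548
df = n − 1 = 38
p-value = P(T ≥ 2.3548) ≈ 0.012
Since p ≈ 0.012 < α = 0.05, reject H0; the data support H1.

2.3548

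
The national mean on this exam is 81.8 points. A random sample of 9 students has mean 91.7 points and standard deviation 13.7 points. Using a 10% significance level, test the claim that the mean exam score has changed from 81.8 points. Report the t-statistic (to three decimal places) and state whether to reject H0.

t = 2.168; reject H0

H0: μ = 81.8; H1: μ ≠ 81.8 (one-sample t-test, two-sided).
t = (x̄ − μ₀)/(s/√n) = (91.7 − 81.8)/(13.7/√9) = 2.168
df = n − 1 = 8
Two-sided p-value ≈ 0.0620
Since p ≈ 0.0620 < α = 0.1, reject H0; the evidence is statistically significant.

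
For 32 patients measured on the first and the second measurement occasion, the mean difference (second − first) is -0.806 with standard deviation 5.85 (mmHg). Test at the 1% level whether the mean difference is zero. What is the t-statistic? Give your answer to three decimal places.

H0: μ_d = 0; H1: μ_d ≠ 0 (paired t-test on the differences, two-sided).
t = d̄/(s_d/√n) = -0.806/(5.85/√32) = -0.779
df = n − 1 = 31
Two-sided p-value ≈ 0.442
Since p ≈ 0.442 > α = 0.01, fail to reject H0; the evidence is not statistically significant.

-0.779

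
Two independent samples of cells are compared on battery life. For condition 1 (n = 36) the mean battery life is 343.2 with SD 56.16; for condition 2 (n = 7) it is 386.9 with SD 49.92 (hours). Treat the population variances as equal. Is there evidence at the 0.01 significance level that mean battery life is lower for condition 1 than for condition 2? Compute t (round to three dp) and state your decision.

t = -1.913; fail to reject H0

Let group 1 = condition 1, group 2 = condition 2. H0: μ_1 = μ_2; H1: μ_1 < μ_2 (two-sample pooled-variance t-test, left-tailed).
s_p² = [(36−1)·56.16² + (7−1)·49.92²]/(36+7−2) = 3057.08
t = (343.2 − 386.9)/√[3057.08·(1/36 + 1/7)] = -1.913
df = n₁ + n₂ − 2 = 41
p-value = P(T ≤ -1.913) ≈ 0.031
Since p ≈ 0.031 > α = 0.01, fail to reject H0; the data do not provide sufficient evidence against H0.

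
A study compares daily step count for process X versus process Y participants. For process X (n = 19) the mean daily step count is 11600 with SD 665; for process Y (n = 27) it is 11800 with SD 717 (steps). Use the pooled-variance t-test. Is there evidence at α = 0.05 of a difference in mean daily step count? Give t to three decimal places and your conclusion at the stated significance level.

t = -0.959; fail to reject H0

Let group 1 = process X, group 2 = process Y. H0: μ_1 = μ_2; H1: μ_1 ≠ μ_2 (two-sample pooled-variance t-test, two-sided).
s_p² = [(19−1)·665² + (27−1)·717²]/(19+27−2) = 484690
t = (11600 − 11800)/√[484690·(1/19 + 1/27)] = -0.959
df = n₁ + n₂ − 2 = 44
Two-sided p-value ≈ 0.3426
Since p ≈ 0.3426 > α = 0.05, fail to reject H0; the data do not provide sufficient evidence against H0.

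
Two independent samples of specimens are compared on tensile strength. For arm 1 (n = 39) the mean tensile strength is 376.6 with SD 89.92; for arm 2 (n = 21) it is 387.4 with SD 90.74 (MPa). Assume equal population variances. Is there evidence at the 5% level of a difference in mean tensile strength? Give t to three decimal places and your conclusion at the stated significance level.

Let group 1 = arm 1, group 2 = arm 2. H0: μ_1 = μ_2; H1: μ_1 ≠ μ_2 (two-sample pooled-variance t-test, two-sided).
s_p² = [(39−1)·89.92² + (21−1)·90.74²]/(39+21−2) = 8136.69
t = (376.6 − 387.4)/√[8136.69·(1/39 + 1/21)] = -0.442
df = n₁ + n₂ − 2 = 58
Two-sided p-value ≈ 0.6599
Since p ≈ 0.6599 > α = 0.05, fail to reject H0; the evidence is not statistically significant.

t = -0.442; fail to reject H0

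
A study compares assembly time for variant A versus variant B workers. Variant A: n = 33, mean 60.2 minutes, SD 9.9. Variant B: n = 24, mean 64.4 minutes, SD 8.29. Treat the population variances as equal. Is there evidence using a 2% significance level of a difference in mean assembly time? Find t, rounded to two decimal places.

Let group 1 = variant A, group 2 = variant B. H0: μ_1 = μ_2; H1: μ_1 ≠ μ_2 (two-sample pooled-variance t-test, two-sided).
s_p² = [(33−1)·9.9² + (24−1)·8.29²]/(33+24−2) = 85.7632
t = (60.2 − 64.4)/√[85.7632·(1/33 + 1/24)] = -1.69
df = n₁ + n₂ − 2 = 55
Two-sided p-value ≈ 0.097
Since p ≈ 0.097 > α = 0.02, fail to reject H0; the data do not provide sufficient evidence against H0.

-1.69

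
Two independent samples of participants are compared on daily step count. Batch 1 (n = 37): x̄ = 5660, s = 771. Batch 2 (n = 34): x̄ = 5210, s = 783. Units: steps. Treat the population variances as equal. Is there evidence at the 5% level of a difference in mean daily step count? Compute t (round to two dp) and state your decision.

Let group 1 = batch 1, group 2 = batch 2. H0: μ_1 = μ_2; H1: μ_1 ≠ μ_2 (two-sample pooled-variance t-test, two-sided).
s_p² = [(37−1)·771² + (34−1)·783²]/(37+34−2) = 603360
t = (5660 − 5210)/√[603360·(1/37 + 1/34)] = 2.44
df = n₁ + n₂ − 2 = 69
Two-sided p-value ≈ 0.017
Since p ≈ 0.017 < α = 0.05, reject H0; the data support H1.

t = 2.44; reject H0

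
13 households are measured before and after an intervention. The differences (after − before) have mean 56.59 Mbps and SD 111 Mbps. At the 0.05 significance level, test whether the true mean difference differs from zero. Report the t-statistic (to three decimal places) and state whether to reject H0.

H0: μ_d = 0; H1: μ_d ≠ 0 (paired t-test on the differences, two-sided).
t = d̄/(s_d/√n) = 56.59/(111/√13) = 1.838
df = n − 1 = 12
Two-sided p-value ≈ 0.0909
Since p ≈ 0.0909 > α = 0.05, fail to reject H0; the data do not provide sufficient evidence against H0.

t = 1.838; fail to reject H0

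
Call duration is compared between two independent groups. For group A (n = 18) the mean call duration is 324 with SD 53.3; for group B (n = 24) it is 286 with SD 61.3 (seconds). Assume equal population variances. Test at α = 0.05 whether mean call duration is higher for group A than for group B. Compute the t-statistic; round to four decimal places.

Let group 1 = group A, group 2 = group B. H0: μ_1 = μ_2; H1: μ_1 > μ_2 (two-sample pooled-variance t-test, right-tailed).
s_p² = [(18−1)·53.3² + (24−1)·61.3²]/(18+24−2) = 3368.05
t = (324 − 286)/√[3368.05·(1/18 + 1/24)] = 2.1000
df = n₁ + n₂ − 2 = 40
p-value = P(T ≥ 2.1000) ≈ 0.021
Since p ≈ 0.021 < α = 0.05, reject H0; the evidence is statistically significant.

2.1000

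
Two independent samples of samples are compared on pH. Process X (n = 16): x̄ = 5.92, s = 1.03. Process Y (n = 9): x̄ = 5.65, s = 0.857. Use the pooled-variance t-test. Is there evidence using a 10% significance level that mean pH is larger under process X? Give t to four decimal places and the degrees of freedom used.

Let group 1 = process X, group 2 = process Y. H0: μ_1 = μ_2; H1: μ_1 > μ_2 (two-sample pooled-variance t-test, right-tailed).
s_p² = [(16−1)·1.03² + (9−1)·0.857²]/(16+9−2) = 0.947352
t = (5.92 − 5.65)/√[0.947352·(1/16 + 1/9)] = 0.6658
df = n₁ + n₂ − 2 = 23
p-value = P(T ≥ 0.6658) ≈ 0.2561
Since p ≈ 0.2561 > α = 0.1, fail to reject H0; the data do not provide sufficient evidence against H0.

t = 0.6658, df = 23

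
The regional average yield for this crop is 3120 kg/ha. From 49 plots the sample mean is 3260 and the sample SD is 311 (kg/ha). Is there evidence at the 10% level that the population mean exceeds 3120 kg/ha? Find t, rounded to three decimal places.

H0: μ = 3120; H1: μ > 3120 (one-sample t-test, right-tailed).
t = (x̄ − μ₀)/(s/√n) = (3260 − 3120)/(311/√49) = 3.151
df = n − 1 = 48
p-value = P(T ≥ 3.151) ≈ 0.001
Since p ≈ 0.001 < α = 0.1, reject H0; the evidence is statistically significant.

3.151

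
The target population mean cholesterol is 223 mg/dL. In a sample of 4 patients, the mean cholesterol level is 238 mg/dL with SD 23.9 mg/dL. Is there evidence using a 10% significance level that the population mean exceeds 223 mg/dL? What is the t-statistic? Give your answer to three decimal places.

1.255

H0: μ = 223; H1: μ > 223 (one-sample t-test, right-tailed).
t = (x̄ − μ₀)/(s/√n) = (238 − 223)/(23.9/√4) = 1.255
df = n − 1 = 3
p-value = P(T ≥ 1.255) ≈ 0.1491
Since p ≈ 0.1491 > α = 0.1, fail to reject H0; the data do not provide sufficient evidence against H0.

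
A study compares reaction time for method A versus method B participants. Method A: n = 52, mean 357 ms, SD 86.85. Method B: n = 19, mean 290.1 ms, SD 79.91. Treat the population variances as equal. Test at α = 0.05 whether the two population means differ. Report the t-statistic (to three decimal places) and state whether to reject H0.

t = 2.933; reject H0

Let group 1 = method A, group 2 = method B. H0: μ_1 = μ_2; H1: μ_1 ≠ μ_2 (two-sample pooled-variance t-test, two-sided).
s_p² = [(52−1)·86.85² + (19−1)·79.91²]/(52+19−2) = 7241.01
t = (357 − 290.1)/√[7241.01·(1/52 + 1/19)] = 2.933
df = n₁ + n₂ − 2 = 69
Two-sided p-value ≈ 0.0046
Since p ≈ 0.0046 < α = 0.05, reject H0; the data support H1.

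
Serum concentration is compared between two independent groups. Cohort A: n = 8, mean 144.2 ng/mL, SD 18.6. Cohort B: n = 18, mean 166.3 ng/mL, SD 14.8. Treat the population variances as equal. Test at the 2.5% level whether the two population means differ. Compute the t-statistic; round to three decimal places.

Let group 1 = cohort A, group 2 = cohort B. H0: μ_1 = μ_2; H1: μ_1 ≠ μ_2 (two-sample pooled-variance t-test, two-sided).
s_p² = [(8−1)·18.6² + (18−1)·14.8²]/(8+18−2) = 256.058
t = (144.2 − 166.3)/√[256.058·(1/8 + 1/18)] = -3.250
df = n₁ + n₂ − 2 = 24
Two-sided p-value ≈ 0.003
Since p ≈ 0.003 < α = 0.025, reject H0; the data support H1.

-3.250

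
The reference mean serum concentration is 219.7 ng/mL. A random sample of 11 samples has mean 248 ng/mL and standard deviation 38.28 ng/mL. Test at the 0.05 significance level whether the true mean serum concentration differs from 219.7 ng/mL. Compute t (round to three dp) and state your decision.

H0: μ = 219.7; H1: μ ≠ 219.7 (one-sample t-test, two-sided).
t = (x̄ − μ₀)/(s/√n) = (248 − 219.7)/(38.28/√11) = 2.452
df = n − 1 = 10
Two-sided p-value ≈ 0.034
Since p ≈ 0.034 < α = 0.05, reject H0; the evidence is statistically significant.

t = 2.452; reject H0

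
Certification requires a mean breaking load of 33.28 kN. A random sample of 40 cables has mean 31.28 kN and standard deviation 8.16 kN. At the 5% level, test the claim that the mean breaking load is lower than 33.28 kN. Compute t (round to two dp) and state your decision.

t = -1.55; fail to reject H0

H0: μ = 33.28; H1: μ < 33.28 (one-sample t-test, left-tailed).
t = (x̄ − μ₀)/(s/√n) = (31.28 − 33.28)/(8.16/√40) = -1.55
df = n − 1 = 39
p-value = P(T ≤ -1.55) ≈ 0.065
Since p ≈ 0.065 > α = 0.05, fail to reject H0; the data do not provide sufficient evidence against H0.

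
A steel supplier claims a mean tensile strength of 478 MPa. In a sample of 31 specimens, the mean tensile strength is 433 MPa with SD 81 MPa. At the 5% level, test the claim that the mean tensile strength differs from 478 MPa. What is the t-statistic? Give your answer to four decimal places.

H0: μ = 478; H1: μ ≠ 478 (one-sample t-test, two-sided).
t = (x̄ − μ₀)/(s/√n) = (433 − 478)/(81/√31) = -3.0932
df = n − 1 = 30
Two-sided p-value ≈ 0.0043
Since p ≈ 0.0043 < α = 0.05, reject H0; the evidence is statistically significant.

-3.0932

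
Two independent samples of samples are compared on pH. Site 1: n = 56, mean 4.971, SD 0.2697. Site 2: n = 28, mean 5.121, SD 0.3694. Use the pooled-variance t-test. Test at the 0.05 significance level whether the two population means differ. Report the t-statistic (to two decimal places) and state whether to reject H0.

t = -2.12; reject H0

Let group 1 = site 1, group 2 = site 2. H0: μ_1 = μ_2; H1: μ_1 ≠ μ_2 (two-sample pooled-variance t-test, two-sided).
s_p² = [(56−1)·0.2697² + (28−1)·0.3694²]/(56+28−2) = 0.0937185
t = (4.971 − 5.121)/√[0.0937185·(1/56 + 1/28)] = -2.12
df = n₁ + n₂ − 2 = 82
Two-sided p-value ≈ 0.037
Since p ≈ 0.037 < α = 0.05, reject H0; the data support H1.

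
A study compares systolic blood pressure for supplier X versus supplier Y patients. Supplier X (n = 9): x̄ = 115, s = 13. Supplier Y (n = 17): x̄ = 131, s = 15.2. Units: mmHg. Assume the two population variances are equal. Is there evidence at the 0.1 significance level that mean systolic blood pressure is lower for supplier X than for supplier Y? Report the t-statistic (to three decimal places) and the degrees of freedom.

Let group 1 = supplier X, group 2 = supplier Y. H0: μ_1 = μ_2; H1: μ_1 < μ_2 (two-sample pooled-variance t-test, left-tailed).
s_p² = [(9−1)·13² + (17−1)·15.2²]/(9+17−2) = 210.36
t = (115 − 131)/√[210.36·(1/9 + 1/17)] = -2.676
df = n₁ + n₂ − 2 = 24
p-value = P(T ≤ -2.676) ≈ 0.0066
Since p ≈ 0.0066 < α = 0.1, reject H0; the evidence is statistically significant.

t = -2.676, df = 24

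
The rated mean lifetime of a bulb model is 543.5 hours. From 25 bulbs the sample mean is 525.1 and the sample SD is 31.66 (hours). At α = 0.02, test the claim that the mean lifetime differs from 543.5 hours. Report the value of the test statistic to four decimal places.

-2.9059

H0: μ = 543.5; H1: μ ≠ 543.5 (one-sample t-test, two-sided).
t = (x̄ − μ₀)/(s/√n) = (525.1 − 543.5)/(31.66/√25) = -2.9059
df = n − 1 = 24
Two-sided p-value ≈ 0.008
Since p ≈ 0.008 < α = 0.02, reject H0; the evidence is statistically significant.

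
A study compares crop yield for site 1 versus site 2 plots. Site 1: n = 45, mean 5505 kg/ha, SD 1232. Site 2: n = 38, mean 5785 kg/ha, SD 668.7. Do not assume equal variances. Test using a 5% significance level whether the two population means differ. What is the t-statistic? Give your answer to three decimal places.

-1.313

Let group 1 = site 1, group 2 = site 2. H0: μ_1 = μ_2; H1: μ_1 ≠ μ_2 (Welch's two-sample t-test, two-sided).
t = (x̄_1 − x̄_2)/√(s_1²/n_1 + s_2²/n_2) = (5505 − 5785)/√(1232²/45 + 668.7²/38) = -1.313
Welch–Satterthwaite df ≈ 69.93
Two-sided p-value ≈ 0.1936
Since p ≈ 0.1936 > α = 0.05, fail to reject H0; the data do not provide sufficient evidence against H0.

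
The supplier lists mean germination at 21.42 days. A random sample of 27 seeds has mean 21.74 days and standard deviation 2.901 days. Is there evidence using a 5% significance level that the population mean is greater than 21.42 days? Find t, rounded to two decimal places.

H0: μ = 21.42; H1: μ > 21.42 (one-sample t-test, right-tailed).
t = (x̄ − μ₀)/(s/√n) = (21.74 − 21.42)/(2.901/√27) = 0.57
df = n − 1 = 26
p-value = P(T ≥ 0.57) ≈ 0.2857
Since p ≈ 0.2857 > α = 0.05, fail to reject H0; the evidence is not statistically significant.

0.57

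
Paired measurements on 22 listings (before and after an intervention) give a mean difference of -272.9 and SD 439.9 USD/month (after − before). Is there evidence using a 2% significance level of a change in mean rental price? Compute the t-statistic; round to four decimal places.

H0: μ_d = 0; H1: μ_d ≠ 0 (paired t-test on the differences, two-sided).
t = d̄/(s_d/√n) = -272.9/(439.9/√22) = -2.9098
df = n − 1 = 21
Two-sided p-value ≈ 0.008
Since p ≈ 0.008 < α = 0.02, reject H0; the data support H1.

-2.9098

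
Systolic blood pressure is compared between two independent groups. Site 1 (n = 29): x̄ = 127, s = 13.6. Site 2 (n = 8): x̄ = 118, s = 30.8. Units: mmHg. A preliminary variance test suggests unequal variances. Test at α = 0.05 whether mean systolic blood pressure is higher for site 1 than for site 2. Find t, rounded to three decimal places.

0.805

Let group 1 = site 1, group 2 = site 2. H0: μ_1 = μ_2; H1: μ_1 > μ_2 (Welch's two-sample t-test, right-tailed).
t = (x̄_1 − x̄_2)/√(s_1²/n_1 + s_2²/n_2) = (127 − 118)/√(13.6²/29 + 30.8²/8) = 0.805
Welch–Satterthwaite df ≈ 7.77
p-value = P(T ≥ 0.805) ≈ 0.222
Since p ≈ 0.222 > α = 0.05, fail to reject H0; the data do not provide sufficient evidence against H0.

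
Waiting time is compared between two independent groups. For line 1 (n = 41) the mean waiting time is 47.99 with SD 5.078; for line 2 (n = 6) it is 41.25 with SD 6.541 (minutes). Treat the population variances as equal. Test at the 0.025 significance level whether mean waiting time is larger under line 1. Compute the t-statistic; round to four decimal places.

Let group 1 = line 1, group 2 = line 2. H0: μ_1 = μ_2; H1: μ_1 > μ_2 (two-sample pooled-variance t-test, right-tailed).
s_p² = [(41−1)·5.078² + (6−1)·6.541²]/(41+6−2) = 27.6748
t = (47.99 − 41.25)/√[27.6748·(1/41 + 1/6)] = 2.9311
df = n₁ + n₂ − 2 = 45
p-value = P(T ≥ 2.9311) ≈ 0.0026
Since p ≈ 0.0026 < α = 0.025, reject H0; the data support H1.

2.9311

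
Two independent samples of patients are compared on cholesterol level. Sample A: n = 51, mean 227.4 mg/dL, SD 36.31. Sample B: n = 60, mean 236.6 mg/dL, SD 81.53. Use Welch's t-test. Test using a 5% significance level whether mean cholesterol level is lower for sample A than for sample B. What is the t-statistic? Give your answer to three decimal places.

-0.787

Let group 1 = sample A, group 2 = sample B. H0: μ_1 = μ_2; H1: μ_1 < μ_2 (Welch's two-sample t-test, left-tailed).
t = (x̄_1 − x̄_2)/√(s_1²/n_1 + s_2²/n_2) = (227.4 − 236.6)/√(36.31²/51 + 81.53²/60) = -0.787
Welch–Satterthwaite df ≈ 84.33
p-value = P(T ≤ -0.787) ≈ 0.217
Since p ≈ 0.217 > α = 0.05, fail to reject H0; the evidence is not statistically significant.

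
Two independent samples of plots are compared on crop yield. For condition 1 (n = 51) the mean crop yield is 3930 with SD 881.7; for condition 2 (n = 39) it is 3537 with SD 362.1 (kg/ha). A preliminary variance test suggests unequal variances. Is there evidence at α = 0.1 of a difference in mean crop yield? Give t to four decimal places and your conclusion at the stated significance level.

Let group 1 = condition 1, group 2 = condition 2. H0: μ_1 = μ_2; H1: μ_1 ≠ μ_2 (Welch's two-sample t-test, two-sided).
t = (x̄_1 − x̄_2)/√(s_1²/n_1 + s_2²/n_2) = (3930 − 3537)/√(881.7²/51 + 362.1²/39) = 2.8812
Welch–Satterthwaite df ≈ 70.01
Two-sided p-value ≈ 0.005
Since p ≈ 0.005 < α = 0.1, reject H0; the evidence is statistically significant.

t = 2.8812; reject H0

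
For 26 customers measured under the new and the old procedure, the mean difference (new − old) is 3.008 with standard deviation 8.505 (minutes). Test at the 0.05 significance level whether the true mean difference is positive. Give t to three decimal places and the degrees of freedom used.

t = 1.803, df = 25

H0: μ_d = 0; H1: μ_d > 0 (paired t-test on the differences, right-tailed).
t = d̄/(s_d/√n) = 3.008/(8.505/√26) = 1.803
df = n − 1 = 25
p-value = P(T ≥ 1.803) ≈ 0.0417
Since p ≈ 0.0417 < α = 0.05, reject H0; the evidence is statistically significant.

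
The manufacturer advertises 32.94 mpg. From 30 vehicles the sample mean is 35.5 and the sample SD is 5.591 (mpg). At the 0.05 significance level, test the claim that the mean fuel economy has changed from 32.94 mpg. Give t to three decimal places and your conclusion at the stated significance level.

t = 2.508; reject H0

H0: μ = 32.94; H1: μ ≠ 32.94 (one-sample t-test, two-sided).
t = (x̄ − μ₀)/(s/√n) = (35.5 − 32.94)/(5.591/√30) = 2.508
df = n − 1 = 29
Two-sided p-value ≈ 0.0180
Since p ≈ 0.0180 < α = 0.05, reject H0; the evidence is statistically significant.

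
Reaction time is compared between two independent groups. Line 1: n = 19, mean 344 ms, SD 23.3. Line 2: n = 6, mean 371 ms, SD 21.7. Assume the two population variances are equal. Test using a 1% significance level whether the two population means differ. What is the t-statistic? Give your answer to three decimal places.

-2.511

Let group 1 = line 1, group 2 = line 2. H0: μ_1 = μ_2; H1: μ_1 ≠ μ_2 (two-sample pooled-variance t-test, two-sided).
s_p² = [(19−1)·23.3² + (6−1)·21.7²]/(19+6−2) = 527.238
t = (344 − 371)/√[527.238·(1/19 + 1/6)] = -2.511
df = n₁ + n₂ − 2 = 23
Two-sided p-value ≈ 0.020
Since p ≈ 0.020 > α = 0.01, fail to reject H0; the evidence is not statistically significant.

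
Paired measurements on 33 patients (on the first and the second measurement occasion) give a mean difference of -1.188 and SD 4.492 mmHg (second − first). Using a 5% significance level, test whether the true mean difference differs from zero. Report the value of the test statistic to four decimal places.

-1.5193

H0: μ_d = 0; H1: μ_d ≠ 0 (paired t-test on the differences, two-sided).
t = d̄/(s_d/√n) = -1.188/(4.492/√33) = -1.5193
df = n − 1 = 32
Two-sided p-value ≈ 0.139
Since p ≈ 0.139 > α = 0.05, fail to reject H0; the evidence is not statistically significant.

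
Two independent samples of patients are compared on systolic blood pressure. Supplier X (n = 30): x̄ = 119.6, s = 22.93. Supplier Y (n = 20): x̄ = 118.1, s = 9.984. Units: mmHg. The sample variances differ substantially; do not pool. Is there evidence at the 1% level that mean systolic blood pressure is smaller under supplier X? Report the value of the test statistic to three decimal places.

Let group 1 = supplier X, group 2 = supplier Y. H0: μ_1 = μ_2; H1: μ_1 < μ_2 (Welch's two-sample t-test, left-tailed).
t = (x̄_1 − x̄_2)/√(s_1²/n_1 + s_2²/n_2) = (119.6 − 118.1)/√(22.93²/30 + 9.984²/20) = 0.316
Welch–Satterthwaite df ≈ 42.58
p-value = P(T ≤ 0.316) ≈ 0.6233
Since p ≈ 0.6233 > α = 0.01, fail to reject H0; the data do not provide sufficient evidence against H0.

0.316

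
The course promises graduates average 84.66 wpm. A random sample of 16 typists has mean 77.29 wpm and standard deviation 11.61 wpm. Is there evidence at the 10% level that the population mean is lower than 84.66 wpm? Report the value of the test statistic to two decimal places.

H0: μ = 84.66; H1: μ < 84.66 (one-sample t-test, left-tailed).
t = (x̄ − μ₀)/(s/√n) = (77.29 − 84.66)/(11.61/√16) = -2.54
df = n − 1 = 15
p-value = P(T ≤ -2.54) ≈ 0.0113
Since p ≈ 0.0113 < α = 0.1, reject H0; the evidence is statistically significant.

-2.54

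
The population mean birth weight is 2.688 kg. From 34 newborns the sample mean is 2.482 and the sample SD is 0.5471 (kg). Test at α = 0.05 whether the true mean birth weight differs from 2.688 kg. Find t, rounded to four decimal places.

H0: μ = 2.688; H1: μ ≠ 2.688 (one-sample t-test, two-sided).
t = (x̄ − μ₀)/(s/√n) = (2.482 − 2.688)/(0.5471/√34) = -2.1955
df = n − 1 = 33
Two-sided p-value ≈ 0.035
Since p ≈ 0.035 < α = 0.05, reject H0; the evidence is statistically significant.

-2.1955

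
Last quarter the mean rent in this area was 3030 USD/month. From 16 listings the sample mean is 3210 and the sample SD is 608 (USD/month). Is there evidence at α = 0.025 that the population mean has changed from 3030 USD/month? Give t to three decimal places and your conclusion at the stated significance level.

H0: μ = 3030; H1: μ ≠ 3030 (one-sample t-test, two-sided).
t = (x̄ − μ₀)/(s/√n) = (3210 − 3030)/(608/√16) = 1.184
df = n − 1 = 15
Two-sided p-value ≈ 0.2548
Since p ≈ 0.2548 > α = 0.025, fail to reject H0; the data do not provide sufficient evidence against H0.

t = 1.184; fail to reject H0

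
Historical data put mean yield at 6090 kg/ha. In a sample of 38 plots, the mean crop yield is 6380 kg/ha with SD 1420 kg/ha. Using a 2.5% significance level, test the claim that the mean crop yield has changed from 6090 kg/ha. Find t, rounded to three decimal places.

1.259

H0: μ = 6090; H1: μ ≠ 6090 (one-sample t-test, two-sided).
t = (x̄ − μ₀)/(s/√n) = (6380 − 6090)/(1420/√38) = 1.259
df = n − 1 = 37
Two-sided p-value ≈ 0.2159
Since p ≈ 0.2159 > α = 0.025, fail to reject H0; the data do not provide sufficient evidence against H0.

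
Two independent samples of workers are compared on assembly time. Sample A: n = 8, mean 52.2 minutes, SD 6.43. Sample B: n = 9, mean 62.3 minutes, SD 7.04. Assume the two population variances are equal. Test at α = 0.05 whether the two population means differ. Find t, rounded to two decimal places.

Let group 1 = sample A, group 2 = sample B. H0: μ_1 = μ_2; H1: μ_1 ≠ μ_2 (two-sample pooled-variance t-test, two-sided).
s_p² = [(8−1)·6.43² + (9−1)·7.04²]/(8+9−2) = 45.7271
t = (52.2 − 62.3)/√[45.7271·(1/8 + 1/9)] = -3.07
df = n₁ + n₂ − 2 = 15
Two-sided p-value ≈ 0.008
Since p ≈ 0.008 < α = 0.05, reject H0; the evidence is statistically significant.

-3.07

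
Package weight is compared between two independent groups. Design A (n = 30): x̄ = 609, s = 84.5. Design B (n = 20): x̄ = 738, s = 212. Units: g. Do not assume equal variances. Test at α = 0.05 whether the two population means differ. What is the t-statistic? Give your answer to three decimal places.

-2.588

Let group 1 = design A, group 2 = design B. H0: μ_1 = μ_2; H1: μ_1 ≠ μ_2 (Welch's two-sample t-test, two-sided).
t = (x̄_1 − x̄_2)/√(s_1²/n_1 + s_2²/n_2) = (609 − 738)/√(84.5²/30 + 212²/20) = -2.588
Welch–Satterthwaite df ≈ 23.07
Two-sided p-value ≈ 0.016
Since p ≈ 0.016 < α = 0.05, reject H0; the evidence is statistically significant.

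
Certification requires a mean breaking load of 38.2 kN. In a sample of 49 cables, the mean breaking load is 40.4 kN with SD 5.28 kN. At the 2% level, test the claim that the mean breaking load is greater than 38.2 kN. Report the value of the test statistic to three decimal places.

H0: μ = 38.2; H1: μ > 38.2 (one-sample t-test, right-tailed).
t = (x̄ − μ₀)/(s/√n) = (40.4 − 38.2)/(5.28/√49) = 2.917
df = n − 1 = 48
p-value = P(T ≥ 2.917) ≈ 0.003
Since p ≈ 0.003 < α = 0.02, reject H0; the data support H1.

2.917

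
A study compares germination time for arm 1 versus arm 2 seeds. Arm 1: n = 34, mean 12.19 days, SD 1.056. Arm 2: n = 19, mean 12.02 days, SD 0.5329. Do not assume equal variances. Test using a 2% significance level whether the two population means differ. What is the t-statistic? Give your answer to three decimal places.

0.778

Let group 1 = arm 1, group 2 = arm 2. H0: μ_1 = μ_2; H1: μ_1 ≠ μ_2 (Welch's two-sample t-test, two-sided).
t = (x̄_1 − x̄_2)/√(s_1²/n_1 + s_2²/n_2) = (12.19 − 12.02)/√(1.056²/34 + 0.5329²/19) = 0.778
Welch–Satterthwaite df ≈ 50.65
Two-sided p-value ≈ 0.4402
Since p ≈ 0.4402 > α = 0.02, fail to reject H0; the evidence is not statistically significant.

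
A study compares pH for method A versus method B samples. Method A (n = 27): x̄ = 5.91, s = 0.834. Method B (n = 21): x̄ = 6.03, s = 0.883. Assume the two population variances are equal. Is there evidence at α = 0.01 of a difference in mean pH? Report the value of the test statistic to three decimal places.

Let group 1 = method A, group 2 = method B. H0: μ_1 = μ_2; H1: μ_1 ≠ μ_2 (two-sample pooled-variance t-test, two-sided).
s_p² = [(27−1)·0.834² + (21−1)·0.883²]/(27+21−2) = 0.732136
t = (5.91 − 6.03)/√[0.732136·(1/27 + 1/21)] = -0.482
df = n₁ + n₂ − 2 = 46
Two-sided p-value ≈ 0.632
Since p ≈ 0.632 > α = 0.01, fail to reject H0; the evidence is not statistically significant.

-0.482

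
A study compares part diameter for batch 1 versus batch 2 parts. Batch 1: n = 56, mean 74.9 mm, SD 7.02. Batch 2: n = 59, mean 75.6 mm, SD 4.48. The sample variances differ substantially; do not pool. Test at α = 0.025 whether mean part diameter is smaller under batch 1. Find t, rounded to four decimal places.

-0.6337

Let group 1 = batch 1, group 2 = batch 2. H0: μ_1 = μ_2; H1: μ_1 < μ_2 (Welch's two-sample t-test, left-tailed).
t = (x̄_1 − x̄_2)/√(s_1²/n_1 + s_2²/n_2) = (74.9 − 75.6)/√(7.02²/56 + 4.48²/59) = -0.6337
Welch–Satterthwaite df ≈ 92.62
p-value = P(T ≤ -0.6337) ≈ 0.264
Since p ≈ 0.264 > α = 0.025, fail to reject H0; the data do not provide sufficient evidence against H0.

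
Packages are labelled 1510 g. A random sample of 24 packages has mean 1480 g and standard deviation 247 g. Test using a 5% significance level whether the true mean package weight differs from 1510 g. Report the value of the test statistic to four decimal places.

H0: μ = 1510; H1: μ ≠ 1510 (one-sample t-test, two-sided).
t = (x̄ − μ₀)/(s/√n) = (1480 − 1510)/(247/√24) = -0.5950
df = n − 1 = 23
Two-sided p-value ≈ 0.558
Since p ≈ 0.558 > α = 0.05, fail to reject H0; the evidence is not statistically significant.

-0.5950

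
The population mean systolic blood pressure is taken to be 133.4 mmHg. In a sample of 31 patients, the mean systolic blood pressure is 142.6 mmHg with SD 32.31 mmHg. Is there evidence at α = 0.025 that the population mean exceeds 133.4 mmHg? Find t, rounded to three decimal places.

H0: μ = 133.4; H1: μ > 133.4 (one-sample t-test, right-tailed).
t = (x̄ − μ₀)/(s/√n) = (142.6 − 133.4)/(32.31/√31) = 1.585
df = n − 1 = 30
p-value = P(T ≥ 1.585) ≈ 0.062
Since p ≈ 0.062 > α = 0.025, fail to reject H0; the data do not provide sufficient evidence against H0.

1.585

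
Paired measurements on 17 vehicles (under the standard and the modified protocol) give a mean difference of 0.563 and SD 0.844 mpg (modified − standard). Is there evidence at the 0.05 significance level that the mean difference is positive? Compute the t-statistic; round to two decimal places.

2.75

H0: μ_d = 0; H1: μ_d > 0 (paired t-test on the differences, right-tailed).
t = d̄/(s_d/√n) = 0.563/(0.844/√17) = 2.75
df = n − 1 = 16
p-value = P(T ≥ 2.75) ≈ 0.0071
Since p ≈ 0.0071 < α = 0.05, reject H0; the evidence is statistically significant.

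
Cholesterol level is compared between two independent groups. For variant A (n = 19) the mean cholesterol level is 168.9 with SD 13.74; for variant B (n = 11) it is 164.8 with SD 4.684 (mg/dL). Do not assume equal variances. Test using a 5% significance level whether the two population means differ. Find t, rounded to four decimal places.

Let group 1 = variant A, group 2 = variant B. H0: μ_1 = μ_2; H1: μ_1 ≠ μ_2 (Welch's two-sample t-test, two-sided).
t = (x̄_1 − x̄_2)/√(s_1²/n_1 + s_2²/n_2) = (168.9 − 164.8)/√(13.74²/19 + 4.684²/11) = 1.1870
Welch–Satterthwaite df ≈ 24.20
Two-sided p-value ≈ 0.2468
Since p ≈ 0.2468 > α = 0.05, fail to reject H0; the evidence is not statistically significant.

1.1870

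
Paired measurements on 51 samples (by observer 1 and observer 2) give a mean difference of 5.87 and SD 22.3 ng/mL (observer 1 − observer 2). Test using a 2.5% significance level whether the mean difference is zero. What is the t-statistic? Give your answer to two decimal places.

1.88

H0: μ_d = 0; H1: μ_d ≠ 0 (paired t-test on the differences, two-sided).
t = d̄/(s_d/√n) = 5.87/(22.3/√51) = 1.88
df = n − 1 = 50
Two-sided p-value ≈ 0.0660
Since p ≈ 0.0660 > α = 0.025, fail to reject H0; the evidence is not statistically significant.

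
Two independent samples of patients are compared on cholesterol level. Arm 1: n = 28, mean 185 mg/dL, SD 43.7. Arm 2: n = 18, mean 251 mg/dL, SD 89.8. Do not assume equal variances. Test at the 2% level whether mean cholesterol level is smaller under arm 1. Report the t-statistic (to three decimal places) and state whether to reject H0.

Let group 1 = arm 1, group 2 = arm 2. H0: μ_1 = μ_2; H1: μ_1 < μ_2 (Welch's two-sample t-test, left-tailed).
t = (x̄_1 − x̄_2)/√(s_1²/n_1 + s_2²/n_2) = (185 − 251)/√(43.7²/28 + 89.8²/18) = -2.905
Welch–Satterthwaite df ≈ 22.25
p-value = P(T ≤ -2.905) ≈ 0.0041
Since p ≈ 0.0041 < α = 0.02, reject H0; the evidence is statistically significant.

t = -2.905; reject H0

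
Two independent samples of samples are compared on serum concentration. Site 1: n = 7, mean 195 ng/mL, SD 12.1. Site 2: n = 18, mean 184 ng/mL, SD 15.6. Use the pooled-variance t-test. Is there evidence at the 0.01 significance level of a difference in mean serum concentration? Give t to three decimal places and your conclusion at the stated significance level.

t = 1.672; fail to reject H0

Let group 1 = site 1, group 2 = site 2. H0: μ_1 = μ_2; H1: μ_1 ≠ μ_2 (two-sample pooled-variance t-test, two-sided).
s_p² = [(7−1)·12.1² + (18−1)·15.6²]/(7+18−2) = 218.069
t = (195 − 184)/√[218.069·(1/7 + 1/18)] = 1.672
df = n₁ + n₂ − 2 = 23
Two-sided p-value ≈ 0.108
Since p ≈ 0.108 > α = 0.01, fail to reject H0; the data do not provide sufficient evidence against H0.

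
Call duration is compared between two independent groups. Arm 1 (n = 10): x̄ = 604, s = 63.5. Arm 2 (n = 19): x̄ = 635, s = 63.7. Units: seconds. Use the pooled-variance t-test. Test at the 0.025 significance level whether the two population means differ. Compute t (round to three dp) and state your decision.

Let group 1 = arm 1, group 2 = arm 2. H0: μ_1 = μ_2; H1: μ_1 ≠ μ_2 (two-sample pooled-variance t-test, two-sided).
s_p² = [(10−1)·63.5² + (19−1)·63.7²]/(10+19−2) = 4049.21
t = (604 − 635)/√[4049.21·(1/10 + 1/19)] = -1.247
df = n₁ + n₂ − 2 = 27
Two-sided p-value ≈ 0.2231
Since p ≈ 0.2231 > α = 0.025, fail to reject H0; the evidence is not statistically significant.

t = -1.247; fail to reject H0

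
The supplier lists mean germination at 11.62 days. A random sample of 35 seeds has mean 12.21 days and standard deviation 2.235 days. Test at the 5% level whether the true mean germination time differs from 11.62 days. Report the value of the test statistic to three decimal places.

1.562

H0: μ = 11.62; H1: μ ≠ 11.62 (one-sample t-test, two-sided).
t = (x̄ − μ₀)/(s/√n) = (12.21 − 11.62)/(2.235/√35) = 1.562
df = n − 1 = 34
Two-sided p-value ≈ 0.1276
Since p ≈ 0.1276 > α = 0.05, fail to reject H0; the data do not provide sufficient evidence against H0.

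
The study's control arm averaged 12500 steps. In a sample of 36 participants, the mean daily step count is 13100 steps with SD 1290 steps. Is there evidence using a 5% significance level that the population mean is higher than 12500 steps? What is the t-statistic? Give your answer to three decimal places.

2.791

H0: μ = 12500; H1: μ > 12500 (one-sample t-test, right-tailed).
t = (x̄ − μ₀)/(s/√n) = (13100 − 12500)/(1290/√36) = 2.791
df = n − 1 = 35
p-value = P(T ≥ 2.791) ≈ 0.0042
Since p ≈ 0.0042 < α = 0.05, reject H0; the data support H1.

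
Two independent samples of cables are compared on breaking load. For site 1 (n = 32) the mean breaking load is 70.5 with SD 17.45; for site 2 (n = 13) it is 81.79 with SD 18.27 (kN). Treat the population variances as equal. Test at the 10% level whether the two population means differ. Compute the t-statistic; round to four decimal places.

Let group 1 = site 1, group 2 = site 2. H0: μ_1 = μ_2; H1: μ_1 ≠ μ_2 (two-sample pooled-variance t-test, two-sided).
s_p² = [(32−1)·17.45² + (13−1)·18.27²]/(32+13−2) = 312.677
t = (70.5 − 81.79)/√[312.677·(1/32 + 1/13)] = -1.9413
df = n₁ + n₂ − 2 = 43
Two-sided p-value ≈ 0.0588
Since p ≈ 0.0588 < α = 0.1, reject H0; the data support H1.

-1.9413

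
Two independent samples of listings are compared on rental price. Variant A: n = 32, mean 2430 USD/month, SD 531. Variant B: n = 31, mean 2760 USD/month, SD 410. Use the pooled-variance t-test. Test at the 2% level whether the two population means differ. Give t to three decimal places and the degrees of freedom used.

Let group 1 = variant A, group 2 = variant B. H0: μ_1 = μ_2; H1: μ_1 ≠ μ_2 (two-sample pooled-variance t-test, two-sided).
s_p² = [(32−1)·531² + (31−1)·410²]/(32+31−2) = 225964
t = (2430 − 2760)/√[225964·(1/32 + 1/31)] = -2.755
df = n₁ + n₂ − 2 = 61
Two-sided p-value ≈ 0.008
Since p ≈ 0.008 < α = 0.02, reject H0; the evidence is statistically significant.

t = -2.755, df = 61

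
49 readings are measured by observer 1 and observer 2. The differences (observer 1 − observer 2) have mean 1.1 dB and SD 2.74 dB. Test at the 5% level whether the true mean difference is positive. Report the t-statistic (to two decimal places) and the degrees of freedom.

t = 2.81, df = 48

H0: μ_d = 0; H1: μ_d > 0 (paired t-test on the differences, right-tailed).
t = d̄/(s_d/√n) = 1.1/(2.74/√49) = 2.81
df = n − 1 = 48
p-value = P(T ≥ 2.81) ≈ 0.0036
Since p ≈ 0.0036 < α = 0.05, reject H0; the evidence is statistically significant.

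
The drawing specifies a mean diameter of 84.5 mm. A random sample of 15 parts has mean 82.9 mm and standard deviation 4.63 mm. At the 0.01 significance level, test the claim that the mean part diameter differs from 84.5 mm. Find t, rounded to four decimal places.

-1.3384

H0: μ = 84.5; H1: μ ≠ 84.5 (one-sample t-test, two-sided).
t = (x̄ − μ₀)/(s/√n) = (82.9 − 84.5)/(4.63/√15) = -1.3384
df = n − 1 = 14
Two-sided p-value ≈ 0.2021
Since p ≈ 0.2021 > α = 0.01, fail to reject H0; the evidence is not statistically significant.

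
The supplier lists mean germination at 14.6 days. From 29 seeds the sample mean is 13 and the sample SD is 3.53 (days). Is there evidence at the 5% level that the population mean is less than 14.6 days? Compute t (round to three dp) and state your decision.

H0: μ = 14.6; H1: μ < 14.6 (one-sample t-test, left-tailed).
t = (x̄ − μ₀)/(s/√n) = (13 − 14.6)/(3.53/√29) = -2.441
df = n − 1 = 28
p-value = P(T ≤ -2.441) ≈ 0.0106
Since p ≈ 0.0106 < α = 0.05, reject H0; the data support H1.

t = -2.441; reject H0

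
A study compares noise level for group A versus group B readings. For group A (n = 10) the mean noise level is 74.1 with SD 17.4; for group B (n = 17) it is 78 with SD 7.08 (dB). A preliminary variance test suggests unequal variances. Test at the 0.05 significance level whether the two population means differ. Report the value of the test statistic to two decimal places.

Let group 1 = group A, group 2 = group B. H0: μ_1 = μ_2; H1: μ_1 ≠ μ_2 (Welch's two-sample t-test, two-sided).
t = (x̄_1 − x̄_2)/√(s_1²/n_1 + s_2²/n_2) = (74.1 − 78)/√(17.4²/10 + 7.08²/17) = -0.68
Welch–Satterthwaite df ≈ 10.78
Two-sided p-value ≈ 0.513
Since p ≈ 0.513 > α = 0.05, fail to reject H0; the evidence is not statistically significant.

-0.68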